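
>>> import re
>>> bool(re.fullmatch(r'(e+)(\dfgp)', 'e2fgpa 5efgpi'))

The pattern matches one or more of a literal 'e' (captured); then a digit, then the literal 'fgp' (captured).
For `fullmatch`, every character of the input must be accounted for by the pattern.
Here the string isn't matched end-to-end, so the call returns None, and `bool(None)` is False.

False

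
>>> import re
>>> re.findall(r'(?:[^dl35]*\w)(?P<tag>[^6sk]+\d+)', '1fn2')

The pattern matches zero or more of any character except [dl35], then a word character (non-capturing group); then one or more of any character except [6sk], then one or more of a digit (captured as 'tag').
Scanning left to right: at [0:4] match '1fn2', group 1 = 'n2'.
`findall` collects group 1 from the one match (1 total).

['n2']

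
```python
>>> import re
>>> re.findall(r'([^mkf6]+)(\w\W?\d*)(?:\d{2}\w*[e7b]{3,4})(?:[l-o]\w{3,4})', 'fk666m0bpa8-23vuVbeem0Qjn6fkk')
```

The pattern matches one or more of any character except [mkf6] (captured); then a word character, then optionally a non-word character, then zero or more of a digit (captured); then exactly 2 of a digit, then zero or more of a word character, then 3 to 4 of one of [e7b] (non-capturing group); then a character in [l-o], then 3 to 4 of a word character (non-capturing group).
Matches: at [6:25] match '0bpa8-23vuVbeem0Qjn', groups = ('0bpa', '8-').
Multiple groups make `findall` return tuples — one 2-tuple for the one match.

[('0bpa', '8-')]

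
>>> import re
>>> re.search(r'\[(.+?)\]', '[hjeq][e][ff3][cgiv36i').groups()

('hjeq',)

The match spans [0:6] → '[hjeq]'.
Captured: group 1 = 'hjeq'.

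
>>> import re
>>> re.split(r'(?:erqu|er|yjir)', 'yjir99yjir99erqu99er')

['', '99', '99', '99', '']

The regex engine tests alternatives in the order written; an earlier branch that matches wins even if a later one would match more.
Matches to split on: at [0:4] → 'yjir'; at [6:10] → 'yjir'; at [12:16] → 'erqu'; at [18:20] → 'er'.
`split` removes every match and returns the 5 fragments in between.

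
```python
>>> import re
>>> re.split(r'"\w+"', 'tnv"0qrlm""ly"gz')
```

['tnv', '', 'gz']

`split` removes every match and returns the 3 fragments in between.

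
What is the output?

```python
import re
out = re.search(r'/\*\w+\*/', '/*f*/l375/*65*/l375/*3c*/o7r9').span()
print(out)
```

`search` walks the string left to right and returns the first match it finds.
The match spans [0:5] → '/*f*/'.

(0, 5)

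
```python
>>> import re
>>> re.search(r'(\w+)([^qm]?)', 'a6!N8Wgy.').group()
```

'a6!'

The pattern matches one or more of a word character (captured); then optionally any character except [qm] (captured).
`re.search` tries every starting position until one works.
The match spans [0:3] → 'a6!'.
Captured: group 1 = 'a6', group 2 = '!'.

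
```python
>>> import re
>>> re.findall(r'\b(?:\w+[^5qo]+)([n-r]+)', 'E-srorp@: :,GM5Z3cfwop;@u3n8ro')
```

['orp', 'o']

Pattern: a word boundary (`\b`, zero-width); then one or more of a word character, then one or more of any character except [5qo] (non-capturing group); then one or more of a character in [n-r] (captured).
Walking the string: at [0:7] match 'E-srorp', group 1 = 'orp'; at [12:30] match 'GM5Z3cfwop;@u3n8ro', group 1 = 'o'.
Because there's exactly one group, `findall` drops the full match and keeps group 1 from each hit.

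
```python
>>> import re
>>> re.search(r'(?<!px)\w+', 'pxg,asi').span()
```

(0, 3)

The negative lookahead/lookbehind blocks any match where the forbidden context is present.
`search` walks the string left to right and returns the first match it finds.
The match spans [0:3] → 'pxg'.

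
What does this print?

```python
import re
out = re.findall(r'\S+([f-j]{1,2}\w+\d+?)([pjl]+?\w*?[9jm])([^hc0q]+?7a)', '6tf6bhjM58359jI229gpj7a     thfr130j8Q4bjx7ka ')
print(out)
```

[('jM58359', 'jI229', 'gpj7a')]

Pattern: one or more of a non-whitespace character; then 1 to 2 of a character in [f-j], then one or more of a word character, then one or more of a digit (lazy) (captured); then one or more of one of [pjl] (lazy), then zero or more of a word character (lazy), then one of [9jm] (captured); then one or more of any character except [hc0q] (lazy), then the literal '7a' (captured).
With 3 capturing groups, `findall` returns a 3-tuple per match.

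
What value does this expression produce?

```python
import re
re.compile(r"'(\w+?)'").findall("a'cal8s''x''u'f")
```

['cal8s', 'x', 'u']

`findall` collects group 1 from each match (3 total).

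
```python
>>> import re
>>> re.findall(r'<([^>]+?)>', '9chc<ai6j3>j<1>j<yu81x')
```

['ai6j3', '1']

`findall` collects group 1 from each match (2 total).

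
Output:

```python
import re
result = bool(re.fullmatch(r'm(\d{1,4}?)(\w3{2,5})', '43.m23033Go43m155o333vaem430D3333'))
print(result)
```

`re.fullmatch` is like wrapping the pattern in `^…$` (in single-line mode).
Here the pattern can't cover the whole string, so the call returns None, and `bool(None)` is False.

False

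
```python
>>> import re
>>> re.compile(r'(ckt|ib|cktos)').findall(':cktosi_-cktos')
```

Branches in `(...|...)` are attempted left-to-right; the first branch that allows the whole pattern to succeed is taken.
Scanning left to right: at [1:4] match 'ckt', group 1 = 'ckt'; at [9:12] match 'ckt', group 1 = 'ckt'.
With a single group, `findall` returns only what that group captured — 2 items.

['ckt', 'ckt']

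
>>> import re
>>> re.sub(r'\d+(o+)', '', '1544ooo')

''

This matches one or more of a digit; then one or more of a literal 'o' (captured).
Matches: at [0:7] → '1544ooo'.
Each match is replaced by ''.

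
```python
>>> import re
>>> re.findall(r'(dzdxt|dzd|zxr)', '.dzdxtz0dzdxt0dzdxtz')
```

`|` is ordered: at each position the engine commits to the first alternative that works.
Matches: at [1:6] match 'dzdxt', group 1 = 'dzdxt'; at [8:13] match 'dzdxt', group 1 = 'dzdxt'; at [14:19] match 'dzdxt', group 1 = 'dzdxt'.
One capturing group, so `findall` returns just the captured substring from each match — 3 in all.

['dzdxt', 'dzdxt', 'dzdxt']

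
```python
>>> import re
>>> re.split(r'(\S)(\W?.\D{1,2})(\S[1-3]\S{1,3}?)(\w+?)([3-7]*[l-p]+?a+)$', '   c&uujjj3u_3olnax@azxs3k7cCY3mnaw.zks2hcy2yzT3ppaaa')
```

This matches a non-whitespace character (captured); then optionally a non-word character, then any character, then 1 to 2 of a non-digit (captured); then a non-whitespace character, then a character in [1-3], then 1 to 3 of a non-whitespace character (lazy) (captured); then one or more of a word character (lazy) (captured); then zero or more of a character in [3-7], then one or more of a character in [l-p] (lazy), then one or more of a literal 'a' (captured); then anchored at the end.
Lazy quantifiers expand one character at a time until the remainder of the pattern can match.
Matches to split on: at [34:53] → 'w.zks2hcy2yzT3ppaaa'.
With a capturing group present, the delimiter's captured portion is kept in the result list.

['   c&uujjj3u_3olnax@azxs3k7cCY3mna', 'w', '.zk', 's2h', 'cy2yzT', '3ppaaa', '']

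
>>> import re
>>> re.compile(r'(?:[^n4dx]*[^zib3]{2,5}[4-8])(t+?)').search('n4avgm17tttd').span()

With the lazy modifier that quantifier settles for the fewest repetitions that let the rest of the pattern succeed (the atoms after it are unaffected and can still be greedy).
The match spans [2:9] → 'avgm17t'.

(2, 9)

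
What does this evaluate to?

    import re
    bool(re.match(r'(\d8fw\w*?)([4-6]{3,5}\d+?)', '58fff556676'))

This matches a digit, then the literal '8fw', then zero or more of a word character (lazy) (captured); then 3 to 5 of a character in [4-6], then one or more of a digit (lazy) (captured).
With `match`, the pattern is implicitly anchored at the beginning.
Here position 0 doesn't satisfy it, so the call returns None, and `bool(None)` is False.

False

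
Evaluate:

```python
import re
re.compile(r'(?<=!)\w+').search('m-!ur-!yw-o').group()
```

'ur'

Because the assertion is zero-width, the text it checks is not consumed and won't appear in the result.
The match spans [3:5] → 'ur'.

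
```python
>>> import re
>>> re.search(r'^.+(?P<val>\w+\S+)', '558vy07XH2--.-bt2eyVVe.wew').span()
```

(0, 26)

Pattern: anchored at the start of the string; then one or more of any character; then one or more of a word character, then one or more of a non-whitespace character (captured as 'val').
The match spans [0:26] → '558vy07XH2--.-bt2eyVVe.wew'.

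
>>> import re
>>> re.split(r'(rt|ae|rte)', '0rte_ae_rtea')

`|` is ordered: at each position the engine commits to the first alternative that works.
Matches to split on: at [1:3] → 'rt'; at [5:7] → 'ae'; at [8:10] → 'rt'.
With a capturing group present, the delimiter's captured portion is kept in the result list.

['0', 'rt', 'e_', 'ae', '_', 'rt', 'ea']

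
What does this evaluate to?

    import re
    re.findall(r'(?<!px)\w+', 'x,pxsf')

The negative lookahead/lookbehind blocks any match where the forbidden context is present.
Scanning left to right: at [0:1] → 'x'; at [2:6] → 'pxsf'.
Since nothing is captured, `findall` lists the 2 matched substrings directly.

['x', 'pxsf']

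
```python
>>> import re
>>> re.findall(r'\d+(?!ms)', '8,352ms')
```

['8', '35']

The negative lookahead/lookbehind blocks any match where the forbidden context is present.
No capturing groups, so `findall` returns the 2 full match strings.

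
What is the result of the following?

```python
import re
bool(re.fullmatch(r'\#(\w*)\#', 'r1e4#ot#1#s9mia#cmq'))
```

False

`re.fullmatch` requires the pattern to consume the entire string.
Here the string isn't matched end-to-end, so the call returns None, and `bool(None)` is False.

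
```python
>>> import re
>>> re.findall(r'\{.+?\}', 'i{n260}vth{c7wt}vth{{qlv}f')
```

The `?` after the quantifier makes it lazy — it takes as little as possible before letting the rest of the pattern try.
`findall` yields the raw match text (3 of them) because the pattern has no groups.

['{n260}', '{c7wt}', '{{qlv}']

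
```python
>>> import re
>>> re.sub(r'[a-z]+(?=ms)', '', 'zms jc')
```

'ms jc'

Because the assertion is zero-width, the text it checks is not consumed and won't appear in the result.
Every occurrence is swapped for ''.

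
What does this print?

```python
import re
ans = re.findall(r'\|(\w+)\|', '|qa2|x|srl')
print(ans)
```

['qa2']

Scanning left to right: at [0:5] match '|qa2|', group 1 = 'qa2'.
`findall` collects group 1 from the one match (1 total).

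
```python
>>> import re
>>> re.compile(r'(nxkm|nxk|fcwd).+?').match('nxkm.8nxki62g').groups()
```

`|` is ordered: at each position the engine commits to the first alternative that works.
`re.match` only tries the pattern at the start of the string.
The match spans [0:5] → 'nxkm.'.
Captured: group 1 = 'nxkm'.

('nxkm',)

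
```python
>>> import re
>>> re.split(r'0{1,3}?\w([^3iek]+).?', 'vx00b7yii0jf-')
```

['vx', 'b7y', 'i', 'f-', '']

The pattern matches 1 to 3 of the literal '0' (lazy), then a word character; then one or more of any character except [3iek] (captured); then optionally any character.
A non-greedy quantifier consumes as few characters as it can — just enough that the remainder of the pattern still matches from where it stops; whatever follows it matches normally.
Matches to split on: at [2:8] → '00b7yi'; at [9:13] → '0jf-'.
`re.split` interleaves the captured-group text with the surrounding fragments.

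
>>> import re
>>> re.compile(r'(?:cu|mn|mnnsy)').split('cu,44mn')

['', ',44', '']

The string is cut at each match, leaving 3 pieces.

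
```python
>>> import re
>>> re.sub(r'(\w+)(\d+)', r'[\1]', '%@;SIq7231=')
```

'%@;[SIq723]='

This matches one or more of a word character (captured); then one or more of a digit (captured).
The replacement refers to a captured group, so each match is rewritten using its own captured text.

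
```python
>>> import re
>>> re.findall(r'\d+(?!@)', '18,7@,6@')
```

['18']

Because the assertion is negative and zero-width, positions next to the forbidden text are skipped.
`findall` yields the raw match text (1 of them) because the pattern has no groups.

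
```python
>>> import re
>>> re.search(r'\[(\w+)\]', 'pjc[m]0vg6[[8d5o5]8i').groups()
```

Unlike `match`, `search` isn't anchored — it looks for the pattern anywhere in the string.
The match spans [3:6] → '[m]'.
Captured: group 1 = 'm'.

('m',)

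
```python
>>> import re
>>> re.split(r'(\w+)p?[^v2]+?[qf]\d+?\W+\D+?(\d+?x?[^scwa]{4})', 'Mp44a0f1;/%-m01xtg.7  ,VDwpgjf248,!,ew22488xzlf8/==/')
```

['', 'Mp44a0f1', '22488', 'xzlf8/==/']

This matches one or more of a word character (captured); then optionally the literal 'p', then one or more of any character except [v2] (lazy), then one of [qf]; then one or more of a digit (lazy), then one or more of a non-word character; then one or more of a non-digit (lazy); then one or more of a digit (lazy), then optionally the literal 'x', then exactly 4 of any character except [scwa] (captured).
With a capturing group present, the delimiter's captured portion is kept in the result list.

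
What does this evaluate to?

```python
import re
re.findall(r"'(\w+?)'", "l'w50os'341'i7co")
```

['w50os']

Because there's exactly one group, `findall` drops the full match and keeps group 1 from the one hit.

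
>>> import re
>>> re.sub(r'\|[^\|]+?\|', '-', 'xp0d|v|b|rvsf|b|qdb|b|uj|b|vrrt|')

Matches: at [4:7] → '|v|'; at [8:14] → '|rvsf|'; at [15:20] → '|qdb|'; at [21:25] → '|uj|'; at [26:32] → '|vrrt|'.
`sub` substitutes '-' at each match site.

'xp0d-b-b-b-b-'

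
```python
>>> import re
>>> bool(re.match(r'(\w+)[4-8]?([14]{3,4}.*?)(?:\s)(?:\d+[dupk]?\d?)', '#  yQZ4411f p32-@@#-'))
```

The pattern matches one or more of a word character (captured); then optionally a character in [4-8]; then 3 to 4 of one of [14], then zero or more of any character (lazy) (captured); then whitespace (non-capturing group); then one or more of a digit, then optionally one of [dupk], then optionally a digit (non-capturing group).
`re.match` won't scan ahead — the pattern has to work from the very first character.
Here position 0 doesn't satisfy it, so the call returns None, and `bool(None)` is False.

False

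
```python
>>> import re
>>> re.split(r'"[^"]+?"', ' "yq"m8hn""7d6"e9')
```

[' ', 'm8hn"', 'e9']

Matches to split on: at [1:5] → '"yq"'; at [10:15] → '"7d6"'.
Each match becomes a cut point; 3 segments remain.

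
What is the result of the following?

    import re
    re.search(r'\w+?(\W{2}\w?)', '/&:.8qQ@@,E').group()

The match spans [4:9] → '8qQ@@'.

'8qQ@@'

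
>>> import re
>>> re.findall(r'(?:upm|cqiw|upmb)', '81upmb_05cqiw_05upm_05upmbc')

Alternation isn't longest-match — the leftmost alternative that fits at this position is chosen.
`findall` yields the raw match text (4 of them) because the pattern has no groups.

['upm', 'cqiw', 'upm', 'upm']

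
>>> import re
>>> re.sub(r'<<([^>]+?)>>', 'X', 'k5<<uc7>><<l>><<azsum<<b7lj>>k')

'k5XXXk'

Each match is replaced by 'X'.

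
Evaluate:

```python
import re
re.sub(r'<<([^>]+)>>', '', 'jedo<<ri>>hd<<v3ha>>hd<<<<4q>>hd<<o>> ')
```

'jedohdhdhd '

Every occurrence is swapped for ''.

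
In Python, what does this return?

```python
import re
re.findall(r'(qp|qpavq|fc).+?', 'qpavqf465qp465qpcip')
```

['qp', 'qp', 'qp']

Alternation isn't longest-match — the leftmost alternative that fits at this position is chosen.
With a single group, `findall` returns only what that group captured — 3 items.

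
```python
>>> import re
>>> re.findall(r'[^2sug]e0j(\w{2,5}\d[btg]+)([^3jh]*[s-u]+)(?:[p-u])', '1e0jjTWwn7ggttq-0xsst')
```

[('jTWwn7ggtt', 'q-0xss')]

The pattern matches any character except [2sug], then the literal 'e0j'; then 2 to 5 of a word character, then a digit, then one or more of one of [btg] (captured); then zero or more of any character except [3jh], then one or more of a character in [s-u] (captured); then a character in [p-u] (non-capturing group).
Walking the string: at [0:21] match '1e0jjTWwn7ggttq-0xsst', groups = ('jTWwn7ggtt', 'q-0xss').
`findall` packs the 2 group values into a tuple for every match.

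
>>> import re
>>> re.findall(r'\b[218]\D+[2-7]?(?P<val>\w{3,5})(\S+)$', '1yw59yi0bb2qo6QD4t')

[('9yi0b', 'b2qo6QD4t')]

Pattern: a word boundary (`\b`, zero-width); then one of [218], then one or more of a non-digit, then optionally a character in [2-7]; then 3 to 5 of a word character (captured as 'val'); then one or more of a non-whitespace character (captured); then anchored at the end.
Matches: at [0:18] match '1yw59yi0bb2qo6QD4t', groups = ('9yi0b', 'b2qo6QD4t').
Multiple groups make `findall` return tuples — one 2-tuple for the one match.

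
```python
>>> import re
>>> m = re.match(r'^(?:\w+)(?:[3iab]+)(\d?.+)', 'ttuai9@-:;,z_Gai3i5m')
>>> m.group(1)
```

Pattern: anchored at the start of the string; then one or more of a word character (non-capturing group); then one or more of one of [3iab] (non-capturing group); then optionally a digit, then one or more of any character (captured).
`match` is anchored at position 0; if the pattern doesn't fit there, it returns None.
The match spans [0:20] → 'ttuai9@-:;,z_Gai3i5m'.
Captured: group 1 = '9@-:;,z_Gai3i5m'.

'9@-:;,z_Gai3i5m'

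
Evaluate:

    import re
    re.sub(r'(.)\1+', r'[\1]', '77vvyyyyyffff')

'[7][v][y][f]'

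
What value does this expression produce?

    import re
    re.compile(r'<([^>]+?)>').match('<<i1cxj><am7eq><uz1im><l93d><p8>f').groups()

The match spans [0:8] → '<<i1cxj>'.
Captured: group 1 = '<i1cxj'.

('<i1cxj',)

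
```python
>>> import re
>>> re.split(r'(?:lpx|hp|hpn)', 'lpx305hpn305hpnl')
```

Alternation isn't longest-match — the leftmost alternative that fits at this position is chosen.
Matches to split on: at [0:3] → 'lpx'; at [6:8] → 'hp'; at [12:14] → 'hp'.
Each match becomes a cut point; 4 segments remain.

['', '305', 'n305', 'nl']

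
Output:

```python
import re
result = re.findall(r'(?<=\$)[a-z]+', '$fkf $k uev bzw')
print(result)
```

The lookaround is zero-width — it requires the adjacent text to match without consuming it, so the asserted text isn't part of the match.
Walking the string: at [1:4] → 'fkf'; at [6:7] → 'k'.
With no groups in the pattern, `findall` gives back each whole match — 2 here.

['fkf', 'k']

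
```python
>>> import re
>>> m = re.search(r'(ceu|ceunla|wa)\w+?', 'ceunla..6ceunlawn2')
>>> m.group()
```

'ceun'

The match spans [0:4] → 'ceun'.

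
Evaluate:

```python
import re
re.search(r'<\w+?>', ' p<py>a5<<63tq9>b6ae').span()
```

(2, 6)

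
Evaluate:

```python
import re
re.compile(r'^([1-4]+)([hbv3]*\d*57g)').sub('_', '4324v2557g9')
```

'_9'

Pattern: anchored at the start of the string; then one or more of a character in [1-4] (captured); then zero or more of one of [hbv3], then zero or more of a digit, then the literal '57g' (captured).
Matches: at [0:10] → '4324v2557g'.
Each match is replaced by '_'.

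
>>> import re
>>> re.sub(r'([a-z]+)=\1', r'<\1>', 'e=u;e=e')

'e=u;<e>'

A backreference is literal: `\1` must see the identical characters the first group matched.
The replacement refers to a captured group, so each match is rewritten using its own captured text.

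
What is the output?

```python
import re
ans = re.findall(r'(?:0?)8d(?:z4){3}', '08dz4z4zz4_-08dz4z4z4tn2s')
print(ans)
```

['08dz4z4z4']

The pattern matches optionally a literal '0' (non-capturing group); then the literal '8d', then the literal 'z4' repeated 3 times.
`findall` yields the raw match text (1 of them) because the pattern has no groups.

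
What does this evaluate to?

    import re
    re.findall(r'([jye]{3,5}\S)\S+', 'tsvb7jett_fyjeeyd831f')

['yjeeyd']

Pattern: 3 to 5 of one of [jye], then a non-whitespace character (captured); then one or more of a non-whitespace character.
Matches: at [11:21] match 'yjeeyd831f', group 1 = 'yjeeyd'.
`findall` collects group 1 from the one match (1 total).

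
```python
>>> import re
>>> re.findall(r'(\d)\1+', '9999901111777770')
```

`\1` has to match the exact text group 1 already captured.
Scanning left to right: at [0:5] match '99999', group 1 = '9'; at [6:10] match '1111', group 1 = '1'; at [10:15] match '77777', group 1 = '7'.
`findall` collects group 1 from each match (3 total).

['9', '1', '7']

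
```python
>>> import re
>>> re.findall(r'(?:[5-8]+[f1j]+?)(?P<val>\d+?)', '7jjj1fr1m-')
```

['1']

Pattern: one or more of a character in [5-8], then one or more of one of [f1j] (lazy) (non-capturing group); then one or more of a digit (lazy) (captured as 'val').
Matches: at [0:5] match '7jjj1', group 1 = '1'.
`findall` collects group 1 from the one match (1 total).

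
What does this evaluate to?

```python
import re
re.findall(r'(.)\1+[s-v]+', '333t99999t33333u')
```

['3', '9', '3']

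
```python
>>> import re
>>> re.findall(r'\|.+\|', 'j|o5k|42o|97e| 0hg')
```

['|o5k|42o|97e|']

`findall` yields the raw match text (1 of them) because the pattern has no groups.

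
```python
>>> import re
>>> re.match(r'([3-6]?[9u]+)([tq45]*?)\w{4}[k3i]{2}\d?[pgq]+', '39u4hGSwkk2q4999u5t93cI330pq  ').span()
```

Pattern: optionally a character in [3-6], then one or more of one of [9u] (captured); then zero or more of one of [tq45] (lazy) (captured); then exactly 4 of a word character, then exactly 2 of one of [k3i], then optionally a digit; then one or more of one of [pgq].
With `match`, the pattern is implicitly anchored at the beginning.
The match spans [0:12] → '39u4hGSwkk2q'.
Captured: group 1 = '39u', group 2 = '4'.

(0, 12)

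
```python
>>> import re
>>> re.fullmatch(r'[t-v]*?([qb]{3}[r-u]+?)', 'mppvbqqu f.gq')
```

None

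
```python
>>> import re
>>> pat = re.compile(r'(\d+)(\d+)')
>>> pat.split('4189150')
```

The pattern matches one or more of a digit (captured); then one or more of a digit (captured).
Because the pattern has a capturing group, `split` also inserts each captured text between the pieces.

['', '418915', '0', '']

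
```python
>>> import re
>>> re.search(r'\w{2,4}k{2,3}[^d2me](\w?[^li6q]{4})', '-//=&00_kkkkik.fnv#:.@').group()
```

Pattern: 2 to 4 of a word character, then 2 to 3 of a literal 'k', then any character except [d2me]; then optionally a word character, then exactly 4 of any character except [li6q] (captured).
`search` walks the string left to right and returns the first match it finds.
The match spans [5:18] → '00_kkkkik.fnv'.
Captured: group 1 = 'k.fnv'.

'00_kkkkik.fnv'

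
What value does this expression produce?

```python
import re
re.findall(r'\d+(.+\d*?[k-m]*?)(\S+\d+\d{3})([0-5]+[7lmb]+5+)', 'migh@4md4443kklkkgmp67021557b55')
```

[('md4443kklkkgmp6', '70215', '57b55')]

3 groups means the one result is a tuple of 3 captured strings — 1 here.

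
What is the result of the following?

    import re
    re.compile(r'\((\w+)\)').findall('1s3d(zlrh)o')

One capturing group, so `findall` returns just the captured substring from the one match — 1 in all.

['zlrh']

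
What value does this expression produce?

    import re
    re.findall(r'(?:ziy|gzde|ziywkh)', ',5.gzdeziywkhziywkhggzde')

['gzde', 'ziy', 'ziy', 'gzde']

Branches in `(...|...)` are attempted left-to-right; the first branch that allows the whole pattern to succeed is taken.
With no groups in the pattern, `findall` gives back each whole match — 4 here.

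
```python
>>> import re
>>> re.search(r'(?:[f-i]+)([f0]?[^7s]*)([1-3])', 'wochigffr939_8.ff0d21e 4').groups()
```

The match spans [3:21] → 'higffr939_8.ff0d21'.
Captured: group 1 = 'r939_8.ff0d2', group 2 = '1'.

('r939_8.ff0d2', '1')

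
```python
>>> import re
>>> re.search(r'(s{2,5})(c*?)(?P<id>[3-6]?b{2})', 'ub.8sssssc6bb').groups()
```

Pattern: 2 to 5 of a literal 's' (captured); then zero or more of a literal 'c' (lazy) (captured); then optionally a character in [3-6], then exactly 2 of the literal 'b' (captured as 'id').
`re.search` scans for the first position where the pattern succeeds.
The match spans [4:13] → 'sssssc6bb'.
Captured: group 1 = 'sssss', group 2 = 'c', group 3 = '6bb'.

('sssss', 'c', '6bb')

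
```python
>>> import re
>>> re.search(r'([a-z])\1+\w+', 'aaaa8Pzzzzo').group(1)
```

'a'

`\1` has to match the exact text group 1 already captured.
`re.search` scans for the first position where the pattern succeeds.
The match spans [0:11] → 'aaaa8Pzzzzo'.
Captured: group 1 = 'a'.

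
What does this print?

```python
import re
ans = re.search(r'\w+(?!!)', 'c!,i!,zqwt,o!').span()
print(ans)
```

The negative lookaround is zero-width — it rules out positions where the adjacent text would match, without consuming anything.
`re.search` scans for the first position where the pattern succeeds.
The match spans [6:10] → 'zqwt'.

(6, 10)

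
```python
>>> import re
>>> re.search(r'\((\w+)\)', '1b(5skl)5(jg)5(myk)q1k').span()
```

(2, 8)

The match spans [2:8] → '(5skl)'.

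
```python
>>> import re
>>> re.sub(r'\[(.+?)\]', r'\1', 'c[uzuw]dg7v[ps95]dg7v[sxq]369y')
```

'cuzuwdg7vps95dg7vsxq369y'

Matches: at [1:7] → '[uzuw]'; at [11:17] → '[ps95]'; at [21:26] → '[sxq]'.
`\1` in the replacement pulls in group 1's text for each match.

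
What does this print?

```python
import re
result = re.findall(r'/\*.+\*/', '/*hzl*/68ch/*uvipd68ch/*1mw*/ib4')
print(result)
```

['/*hzl*/68ch/*uvipd68ch/*1mw*/']

Matches: at [0:29] → '/*hzl*/68ch/*uvipd68ch/*1mw*/'.
`findall` yields the raw match text (1 of them) because the pattern has no groups.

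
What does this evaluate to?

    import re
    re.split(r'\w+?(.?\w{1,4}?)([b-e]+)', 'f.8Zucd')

Pattern: one or more of a word character (lazy); then optionally any character, then 1 to 4 of a word character (lazy) (captured); then one or more of a character in [b-e] (captured).
Lazy quantifiers expand one character at a time until the remainder of the pattern can match.
Matches to split on: at [0:7] → 'f.8Zucd'.
Because the pattern has a capturing group, `split` also inserts each captured text between the pieces.

['', '.8Zu', 'cd', '']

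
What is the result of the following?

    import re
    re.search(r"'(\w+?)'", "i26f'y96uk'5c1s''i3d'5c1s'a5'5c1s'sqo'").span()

(4, 11)

`search` walks the string left to right and returns the first match it finds.
The match spans [4:11] → "'y96uk'".
Captured: group 1 = 'y96uk'.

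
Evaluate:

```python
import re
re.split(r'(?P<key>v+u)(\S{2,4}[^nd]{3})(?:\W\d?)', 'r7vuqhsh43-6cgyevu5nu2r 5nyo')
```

['r7', 'vu', 'qhsh43', 'cgye', 'vu', '5nu2r', 'nyo']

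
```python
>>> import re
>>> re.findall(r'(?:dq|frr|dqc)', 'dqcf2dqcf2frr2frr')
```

`|` is ordered: at each position the engine commits to the first alternative that works.
Scanning left to right: at [0:2] → 'dq'; at [5:7] → 'dq'; at [10:13] → 'frr'; at [14:17] → 'frr'.
With no groups in the pattern, `findall` gives back each whole match — 4 here.

['dq', 'dq', 'frr', 'frr']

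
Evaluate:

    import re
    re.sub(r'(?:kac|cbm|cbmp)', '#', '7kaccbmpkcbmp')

Alternation tries branches left to right and keeps the first one that lets the overall match succeed at that position.
Matches: at [1:4] → 'kac'; at [4:7] → 'cbm'; at [9:12] → 'cbm'.
Every occurrence is swapped for '#'.

'7##pk#p'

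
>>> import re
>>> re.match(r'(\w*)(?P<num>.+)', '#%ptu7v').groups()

('', '#%ptu7v')

The match spans [0:7] → '#%ptu7v'.
Captured: group 1 = '', group 2 = '#%ptu7v'.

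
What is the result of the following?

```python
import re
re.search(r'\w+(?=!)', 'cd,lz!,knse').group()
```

'lz'

The `(?=…)`/`(?<=…)` assertion just peeks at neighbouring text; it doesn't advance the match position.
`re.search` scans for the first position where the pattern succeeds.
The match spans [3:5] → 'lz'.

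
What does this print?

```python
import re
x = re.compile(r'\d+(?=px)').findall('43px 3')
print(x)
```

The `(?=…)`/`(?<=…)` assertion just peeks at neighbouring text; it doesn't advance the match position.
Since nothing is captured, `findall` lists the 1 matched substring directly.

['43']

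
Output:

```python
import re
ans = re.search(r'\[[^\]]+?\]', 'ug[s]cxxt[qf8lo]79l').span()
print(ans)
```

`re.search` scans for the first position where the pattern succeeds.
The match spans [2:5] → '[s]'.

(2, 5)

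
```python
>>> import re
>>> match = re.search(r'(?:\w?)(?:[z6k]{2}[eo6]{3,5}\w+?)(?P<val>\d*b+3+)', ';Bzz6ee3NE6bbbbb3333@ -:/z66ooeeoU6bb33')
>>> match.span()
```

(1, 20)

The pattern matches optionally a word character (non-capturing group); then exactly 2 of one of [z6k], then 3 to 5 of one of [eo6], then one or more of a word character (lazy) (non-capturing group); then zero or more of a digit, then one or more of the literal 'b', then one or more of a literal '3' (captured as 'val').
`re.search` tries every starting position until one works.
The match spans [1:20] → 'Bzz6ee3NE6bbbbb3333'.
Captured: group 1 = '6bbbbb3333'.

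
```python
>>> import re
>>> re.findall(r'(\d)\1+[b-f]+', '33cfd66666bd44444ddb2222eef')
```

`\1` is not a pattern — it's the concrete string captured by group 1, re-applied verbatim.
Walking the string: at [0:5] match '33cfd', group 1 = '3'; at [5:12] match '66666bd', group 1 = '6'; at [12:20] match '44444ddb', group 1 = '4'; at [20:27] match '2222eef', group 1 = '2'.
One capturing group, so `findall` returns just the captured substring from each match — 4 in all.

['3', '6', '4', '2']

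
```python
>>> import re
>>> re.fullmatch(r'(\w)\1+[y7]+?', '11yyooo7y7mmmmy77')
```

None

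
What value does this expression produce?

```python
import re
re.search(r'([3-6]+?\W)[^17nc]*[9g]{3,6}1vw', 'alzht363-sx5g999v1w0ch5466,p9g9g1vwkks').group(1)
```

'5466,'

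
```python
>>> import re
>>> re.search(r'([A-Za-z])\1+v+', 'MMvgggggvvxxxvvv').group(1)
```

'M'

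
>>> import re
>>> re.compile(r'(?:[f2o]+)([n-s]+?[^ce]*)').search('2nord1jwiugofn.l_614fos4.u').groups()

('nord1jwiugofn.l_614fos4.u',)

The match spans [0:26] → '2nord1jwiugofn.l_614fos4.u'.
Captured: group 1 = 'nord1jwiugofn.l_614fos4.u'.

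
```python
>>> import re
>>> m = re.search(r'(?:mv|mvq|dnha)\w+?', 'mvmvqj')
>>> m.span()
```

Unlike `match`, `search` isn't anchored — it looks for the pattern anywhere in the string.
The match spans [0:3] → 'mvm'.

(0, 3)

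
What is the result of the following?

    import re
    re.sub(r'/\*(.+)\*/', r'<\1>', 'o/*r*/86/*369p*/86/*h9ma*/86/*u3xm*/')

The replacement refers to a captured group, so each match is rewritten using its own captured text.

'o<r*/86/*369p*/86/*h9ma*/86/*u3xm>'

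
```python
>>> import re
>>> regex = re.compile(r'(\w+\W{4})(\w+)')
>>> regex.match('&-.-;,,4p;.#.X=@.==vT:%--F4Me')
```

This matches one or more of a word character, then exactly 4 of a non-word character (captured); then one or more of a word character (captured).
`match` is anchored at position 0; if the pattern doesn't fit there, it returns None.
Here the pattern fails at index 0, so the call returns None.

None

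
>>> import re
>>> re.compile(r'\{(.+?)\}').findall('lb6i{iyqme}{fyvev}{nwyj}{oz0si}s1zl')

['iyqme', 'fyvev', 'nwyj', 'oz0si']

A `+?`/`*?`/`{m,n}?` starts at its minimum and grows only as far as needed for what follows to match.
With a single group, `findall` returns only what that group captured — 4 items.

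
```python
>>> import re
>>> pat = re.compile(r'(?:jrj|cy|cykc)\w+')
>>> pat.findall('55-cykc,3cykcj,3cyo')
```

['cykc', 'cykcj', 'cyo']

Since nothing is captured, `findall` lists the 3 matched substrings directly.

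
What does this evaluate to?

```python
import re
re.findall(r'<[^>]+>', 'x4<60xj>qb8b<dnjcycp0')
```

Walking the string: at [2:8] → '<60xj>'.
No capturing groups, so `findall` returns the 1 full match string.

['<60xj>']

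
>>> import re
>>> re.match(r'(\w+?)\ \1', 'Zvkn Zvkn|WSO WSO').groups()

('Zvkn',)

The backreference `\1` re-matches whatever the first group consumed, character for character.
`re.match` won't scan ahead — the pattern has to work from the very first character.
The match spans [0:9] → 'Zvkn Zvkn'.
Captured: group 1 = 'Zvkn'.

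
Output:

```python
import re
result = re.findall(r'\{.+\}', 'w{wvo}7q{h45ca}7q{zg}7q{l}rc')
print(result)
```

['{wvo}7q{h45ca}7q{zg}7q{l}']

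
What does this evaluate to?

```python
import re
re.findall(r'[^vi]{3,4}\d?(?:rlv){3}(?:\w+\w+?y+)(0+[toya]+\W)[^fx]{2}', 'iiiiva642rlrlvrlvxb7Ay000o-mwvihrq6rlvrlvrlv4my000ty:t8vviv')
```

['000ty:']

With a single group, `findall` returns only what that group captured — 1 item.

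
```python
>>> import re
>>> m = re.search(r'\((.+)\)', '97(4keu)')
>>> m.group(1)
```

The match spans [2:8] → '(4keu)'.
Captured: group 1 = '4keu'.

'4keu'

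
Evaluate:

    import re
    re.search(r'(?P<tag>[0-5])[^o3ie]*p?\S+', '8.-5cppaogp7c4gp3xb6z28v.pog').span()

The match spans [3:28] → '5cppaogp7c4gp3xb6z28v.pog'.

(3, 28)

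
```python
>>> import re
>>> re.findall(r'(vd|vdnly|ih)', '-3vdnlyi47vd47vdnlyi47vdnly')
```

['vd', 'vd', 'vd', 'vd']

Branches in `(...|...)` are attempted left-to-right; the first branch that allows the whole pattern to succeed is taken.
`findall` collects group 1 from each match (4 total).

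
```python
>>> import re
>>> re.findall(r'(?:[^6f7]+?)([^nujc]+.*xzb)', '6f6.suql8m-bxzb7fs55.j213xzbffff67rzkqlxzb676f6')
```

The pattern matches one or more of any character except [6f7] (lazy) (non-capturing group); then one or more of any character except [nujc], then zero or more of any character, then the literal 'xzb' (captured).
`findall` collects group 1 from the one match (1 total).

['suql8m-bxzb7fs55.j213xzbffff67rzkqlxzb']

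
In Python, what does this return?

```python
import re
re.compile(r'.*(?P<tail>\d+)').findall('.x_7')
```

['7']

This matches zero or more of any character; then one or more of a digit (captured as 'tail').
With a single group, `findall` returns only what that group captured — 1 item.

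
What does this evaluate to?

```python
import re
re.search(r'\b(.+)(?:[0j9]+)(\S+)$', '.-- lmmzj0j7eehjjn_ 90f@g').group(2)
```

The match spans [4:25] → 'lmmzj0j7eehjjn_ 90f@g'.
Captured: group 1 = 'lmmzj0j7eehjjn_ 9', group 2 = 'f@g'.

'f@g'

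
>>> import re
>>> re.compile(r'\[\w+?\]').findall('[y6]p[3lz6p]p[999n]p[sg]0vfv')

['[y6]', '[3lz6p]', '[999n]', '[sg]']

No capturing groups, so `findall` returns the 4 full match strings.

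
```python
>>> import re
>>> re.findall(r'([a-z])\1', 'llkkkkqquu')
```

The backreference `\1` re-matches whatever the first group consumed, character for character.
Walking the string: at [0:2] match 'll', group 1 = 'l'; at [2:4] match 'kk', group 1 = 'k'; at [4:6] match 'kk', group 1 = 'k'; at [6:8] match 'qq', group 1 = 'q'; at [8:10] match 'uu', group 1 = 'u'.
`findall` collects group 1 from each match (5 total).

['l', 'k', 'k', 'q', 'u']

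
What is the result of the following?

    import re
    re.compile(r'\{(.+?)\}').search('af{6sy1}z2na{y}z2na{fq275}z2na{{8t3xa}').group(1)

'6sy1'

Because the quantifier is non-greedy, it stops expanding at the earliest point where the rest of the pattern can succeed.
`re.search` tries every starting position until one works.
The match spans [2:8] → '{6sy1}'.
Captured: group 1 = '6sy1'.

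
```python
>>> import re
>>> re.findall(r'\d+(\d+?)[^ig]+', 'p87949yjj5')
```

Pattern: one or more of a digit; then one or more of a digit (lazy) (captured); then one or more of any character except [ig].
Because there's exactly one group, `findall` drops the full match and keeps group 1 from the one hit.

['9']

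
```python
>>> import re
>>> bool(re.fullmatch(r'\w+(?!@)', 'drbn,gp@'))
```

False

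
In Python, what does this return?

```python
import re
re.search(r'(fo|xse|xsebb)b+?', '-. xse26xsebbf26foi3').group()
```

The match spans [8:12] → 'xseb'.

'xseb'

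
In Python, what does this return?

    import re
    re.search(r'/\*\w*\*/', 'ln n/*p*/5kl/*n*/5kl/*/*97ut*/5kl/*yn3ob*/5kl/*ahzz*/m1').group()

'/*p*/'

The match spans [4:9] → '/*p*/'.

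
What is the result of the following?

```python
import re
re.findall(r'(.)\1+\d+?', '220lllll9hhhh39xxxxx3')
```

['2', 'l', 'h', 'x']

After group 1 captures some text, `\1` only succeeds where that same text appears again.
Matches: at [0:3] match '220', group 1 = '2'; at [3:9] match 'lllll9', group 1 = 'l'; at [9:14] match 'hhhh3', group 1 = 'h'; at [15:21] match 'xxxxx3', group 1 = 'x'.
Because there's exactly one group, `findall` drops the full match and keeps group 1 from each hit.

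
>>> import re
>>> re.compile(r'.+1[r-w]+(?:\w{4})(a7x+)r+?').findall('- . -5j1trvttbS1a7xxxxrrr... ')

['a7xxxx']

Pattern: one or more of any character, then the literal '1', then one or more of a character in [r-w]; then exactly 4 of a word character (non-capturing group); then the literal 'a7', then one or more of a literal 'x' (captured); then one or more of a literal 'r' (lazy).
Scanning left to right: at [0:23] match '- . -5j1trvttbS1a7xxxxr', group 1 = 'a7xxxx'.
`findall` collects group 1 from the one match (1 total).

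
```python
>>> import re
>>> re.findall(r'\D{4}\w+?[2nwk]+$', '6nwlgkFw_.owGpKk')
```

With no groups in the pattern, `findall` gives back each whole match — 1 here.

['Fw_.owGpKk']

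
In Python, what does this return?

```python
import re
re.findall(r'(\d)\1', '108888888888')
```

['8', '8', '8', '8', '8']

After group 1 captures some text, `\1` only succeeds where that same text appears again.
Scanning left to right: at [2:4] match '88', group 1 = '8'; at [4:6] match '88', group 1 = '8'; at [6:8] match '88', group 1 = '8'; at [8:10] match '88', group 1 = '8'; at [10:12] match '88', group 1 = '8'.
`findall` collects group 1 from each match (5 total).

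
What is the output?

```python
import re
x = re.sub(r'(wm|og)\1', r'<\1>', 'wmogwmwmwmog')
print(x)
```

wmog<wm>wmog

A backreference is literal: `\1` must see the identical characters the first group matched.
Matches: at [4:8] → 'wmwm'.
The replacement refers to a captured group, so each match is rewritten using its own captured text.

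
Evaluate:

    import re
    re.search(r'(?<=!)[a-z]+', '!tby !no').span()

(1, 4)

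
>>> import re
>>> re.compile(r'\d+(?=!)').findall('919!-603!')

['919', '603']

Lookahead/lookbehind check context without consuming it, so the matched span excludes the asserted characters.
Walking the string: at [0:3] → '919'; at [5:8] → '603'.
With no groups in the pattern, `findall` gives back each whole match — 2 here.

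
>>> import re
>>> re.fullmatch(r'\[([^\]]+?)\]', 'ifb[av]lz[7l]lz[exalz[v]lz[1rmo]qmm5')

`re.fullmatch` is like wrapping the pattern in `^…$` (in single-line mode).
Here there's no way to consume every character, so the call returns None.

None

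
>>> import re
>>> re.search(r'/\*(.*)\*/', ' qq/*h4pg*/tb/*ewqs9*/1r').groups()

('h4pg*/tb/*ewqs9',)

The match spans [3:22] → '/*h4pg*/tb/*ewqs9*/'.
Captured: group 1 = 'h4pg*/tb/*ewqs9'.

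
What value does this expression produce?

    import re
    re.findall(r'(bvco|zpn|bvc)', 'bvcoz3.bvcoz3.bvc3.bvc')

['bvco', 'bvco', 'bvc', 'bvc']

Alternation tries branches left to right and keeps the first one that lets the overall match succeed at that position.
With a single group, `findall` returns only what that group captured — 4 items.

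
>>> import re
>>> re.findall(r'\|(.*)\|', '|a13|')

Because there's exactly one group, `findall` drops the full match and keeps group 1 from the one hit.

['a13']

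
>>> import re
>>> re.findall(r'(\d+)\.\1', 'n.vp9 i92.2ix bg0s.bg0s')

A backreference is literal: `\1` must see the identical characters the first group matched.
With a single group, `findall` returns only what that group captured — 1 item.

['2']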